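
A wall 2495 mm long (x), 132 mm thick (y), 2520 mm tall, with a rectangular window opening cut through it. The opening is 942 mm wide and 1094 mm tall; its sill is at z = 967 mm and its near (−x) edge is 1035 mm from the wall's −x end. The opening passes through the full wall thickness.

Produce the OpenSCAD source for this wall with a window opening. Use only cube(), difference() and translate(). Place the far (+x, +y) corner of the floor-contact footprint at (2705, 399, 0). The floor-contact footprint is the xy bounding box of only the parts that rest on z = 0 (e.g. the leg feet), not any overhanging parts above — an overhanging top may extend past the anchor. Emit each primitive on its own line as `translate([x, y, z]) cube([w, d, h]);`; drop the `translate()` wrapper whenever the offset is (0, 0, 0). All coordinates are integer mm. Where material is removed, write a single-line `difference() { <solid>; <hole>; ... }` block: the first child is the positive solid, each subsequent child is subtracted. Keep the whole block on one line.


difference() { translate([210, 267, 0]) cube([2495, 132, 2520]); translate([1245, 267, 967]) cube([942, 132, 1094]); }


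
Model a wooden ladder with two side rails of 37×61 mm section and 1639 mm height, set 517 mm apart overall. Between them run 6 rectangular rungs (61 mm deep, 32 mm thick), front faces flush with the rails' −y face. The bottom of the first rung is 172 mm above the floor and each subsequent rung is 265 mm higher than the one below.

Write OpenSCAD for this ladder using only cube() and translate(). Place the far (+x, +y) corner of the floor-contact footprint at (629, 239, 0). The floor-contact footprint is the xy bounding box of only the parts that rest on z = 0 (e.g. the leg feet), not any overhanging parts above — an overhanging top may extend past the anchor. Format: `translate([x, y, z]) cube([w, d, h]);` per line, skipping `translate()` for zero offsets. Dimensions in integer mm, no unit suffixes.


translate([112, 178, 0]) cube([37, 61, 1639]);
translate([592, 178, 0]) cube([37, 61, 1639]);
translate([149, 178, 172]) cube([443, 61, 32]);
translate([149, 178, 437]) cube([443, 61, 32]);
translate([149, 178, 702]) cube([443, 61, 32]);
translate([149, 178, 967]) cube([443, 61, 32]);
translate([149, 178, 1232]) cube([443, 61, 32]);
translate([149, 178, 1497]) cube([443, 61, 32]);


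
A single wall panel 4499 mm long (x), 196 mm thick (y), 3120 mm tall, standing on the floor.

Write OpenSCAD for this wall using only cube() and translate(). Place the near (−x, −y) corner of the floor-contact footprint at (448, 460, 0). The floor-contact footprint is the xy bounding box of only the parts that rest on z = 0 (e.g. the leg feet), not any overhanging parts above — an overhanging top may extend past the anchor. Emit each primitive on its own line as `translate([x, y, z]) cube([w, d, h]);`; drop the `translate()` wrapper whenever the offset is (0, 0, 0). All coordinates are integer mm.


translate([448, 460, 0]) cube([4499, 196, 3120]);


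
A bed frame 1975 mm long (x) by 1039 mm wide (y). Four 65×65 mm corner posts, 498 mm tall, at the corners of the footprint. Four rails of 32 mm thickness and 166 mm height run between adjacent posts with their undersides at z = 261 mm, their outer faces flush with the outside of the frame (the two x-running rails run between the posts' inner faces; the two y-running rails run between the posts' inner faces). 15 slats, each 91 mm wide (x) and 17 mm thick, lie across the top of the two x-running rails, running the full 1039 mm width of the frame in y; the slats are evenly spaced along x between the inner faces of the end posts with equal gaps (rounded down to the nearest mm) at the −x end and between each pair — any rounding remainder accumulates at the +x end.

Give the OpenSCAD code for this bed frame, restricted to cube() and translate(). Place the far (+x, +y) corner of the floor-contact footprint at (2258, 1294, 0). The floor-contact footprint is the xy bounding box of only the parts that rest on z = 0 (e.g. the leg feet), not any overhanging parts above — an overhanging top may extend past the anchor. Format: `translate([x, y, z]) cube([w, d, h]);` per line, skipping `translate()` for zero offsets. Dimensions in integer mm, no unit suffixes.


translate([283, 255, 0]) cube([65, 65, 498]);
translate([283, 1229, 0]) cube([65, 65, 498]);
translate([2193, 255, 0]) cube([65, 65, 498]);
translate([2193, 1229, 0]) cube([65, 65, 498]);
translate([348, 255, 261]) cube([1845, 32, 166]);
translate([348, 1262, 261]) cube([1845, 32, 166]);
translate([283, 320, 261]) cube([32, 909, 166]);
translate([2226, 320, 261]) cube([32, 909, 166]);
translate([378, 255, 427]) cube([91, 1039, 17]);
translate([499, 255, 427]) cube([91, 1039, 17]);
translate([620, 255, 427]) cube([91, 1039, 17]);
translate([741, 255, 427]) cube([91, 1039, 17]);
translate([862, 255, 427]) cube([91, 1039, 17]);
translate([983, 255, 427]) cube([91, 1039, 17]);
translate([1104, 255, 427]) cube([91, 1039, 17]);
translate([1225, 255, 427]) cube([91, 1039, 17]);
translate([1346, 255, 427]) cube([91, 1039, 17]);
translate([1467, 255, 427]) cube([91, 1039, 17]);
translate([1588, 255, 427]) cube([91, 1039, 17]);
translate([1709, 255, 427]) cube([91, 1039, 17]);
translate([1830, 255, 427]) cube([91, 1039, 17]);
translate([1951, 255, 427]) cube([91, 1039, 17]);
translate([2072, 255, 427]) cube([91, 1039, 17]);


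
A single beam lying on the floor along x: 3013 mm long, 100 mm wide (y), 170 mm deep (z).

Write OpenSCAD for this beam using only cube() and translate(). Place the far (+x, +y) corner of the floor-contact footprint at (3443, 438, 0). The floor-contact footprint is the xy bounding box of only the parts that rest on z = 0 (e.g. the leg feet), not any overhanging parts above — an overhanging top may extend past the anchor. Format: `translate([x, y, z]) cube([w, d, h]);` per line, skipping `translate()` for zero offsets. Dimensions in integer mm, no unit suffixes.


translate([430, 338, 0]) cube([3013, 100, 170]);


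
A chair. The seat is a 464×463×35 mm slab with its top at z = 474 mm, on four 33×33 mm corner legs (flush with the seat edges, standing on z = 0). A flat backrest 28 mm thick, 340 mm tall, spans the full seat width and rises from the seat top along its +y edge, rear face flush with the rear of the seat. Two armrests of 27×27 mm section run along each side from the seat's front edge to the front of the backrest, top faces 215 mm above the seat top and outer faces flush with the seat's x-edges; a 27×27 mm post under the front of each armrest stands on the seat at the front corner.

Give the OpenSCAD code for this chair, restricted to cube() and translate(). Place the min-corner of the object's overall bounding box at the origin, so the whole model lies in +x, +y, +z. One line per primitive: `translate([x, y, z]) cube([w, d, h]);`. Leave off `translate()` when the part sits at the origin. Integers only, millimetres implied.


translate([0, 0, 439]) cube([464, 463, 35]);
cube([33, 33, 439]);
translate([431, 0, 0]) cube([33, 33, 439]);
translate([0, 430, 0]) cube([33, 33, 439]);
translate([431, 430, 0]) cube([33, 33, 439]);
translate([0, 435, 474]) cube([464, 28, 340]);
translate([0, 0, 662]) cube([27, 435, 27]);
translate([437, 0, 662]) cube([27, 435, 27]);
translate([0, 0, 474]) cube([27, 27, 188]);
translate([437, 0, 474]) cube([27, 27, 188]);


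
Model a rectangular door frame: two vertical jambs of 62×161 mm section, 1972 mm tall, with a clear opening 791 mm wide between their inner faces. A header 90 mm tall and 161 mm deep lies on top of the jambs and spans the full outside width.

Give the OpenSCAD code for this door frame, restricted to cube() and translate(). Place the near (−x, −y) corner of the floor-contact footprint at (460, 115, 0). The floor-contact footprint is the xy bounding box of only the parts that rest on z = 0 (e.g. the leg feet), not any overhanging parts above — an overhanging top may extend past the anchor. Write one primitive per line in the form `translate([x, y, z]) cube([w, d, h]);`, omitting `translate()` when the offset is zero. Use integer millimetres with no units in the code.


translate([460, 115, 0]) cube([62, 161, 1972]);
translate([1313, 115, 0]) cube([62, 161, 1972]);
translate([460, 115, 1972]) cube([915, 161, 90]);


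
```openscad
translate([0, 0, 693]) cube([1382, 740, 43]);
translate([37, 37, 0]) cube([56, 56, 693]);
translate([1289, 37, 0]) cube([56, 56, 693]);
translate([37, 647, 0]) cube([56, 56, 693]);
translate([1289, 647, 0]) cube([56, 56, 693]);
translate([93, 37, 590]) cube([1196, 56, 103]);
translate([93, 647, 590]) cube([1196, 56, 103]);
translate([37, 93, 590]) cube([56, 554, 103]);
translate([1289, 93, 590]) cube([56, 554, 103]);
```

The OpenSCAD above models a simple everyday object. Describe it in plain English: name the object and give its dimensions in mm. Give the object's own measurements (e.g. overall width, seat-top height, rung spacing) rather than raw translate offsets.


A table: top 1382 mm (x) × 740 mm (y), 43 mm thick, upper face at z = 736 mm, on four 56×56 mm square legs, each inset 37 mm from the nearest pair of top edges from z = 0 to the bottom of the top. Four apron rails, 56 mm thick and 103 mm tall, run between adjacent legs with their top edges flush with the underside of the top and their outer faces flush with the legs' outer faces.


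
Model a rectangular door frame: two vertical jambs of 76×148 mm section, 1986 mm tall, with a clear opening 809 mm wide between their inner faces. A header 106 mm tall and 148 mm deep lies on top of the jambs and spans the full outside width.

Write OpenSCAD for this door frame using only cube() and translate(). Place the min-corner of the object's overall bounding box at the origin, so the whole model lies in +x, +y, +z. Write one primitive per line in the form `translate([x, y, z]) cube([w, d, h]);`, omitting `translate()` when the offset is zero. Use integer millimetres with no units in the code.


cube([76, 148, 1986]);
translate([885, 0, 0]) cube([76, 148, 1986]);
translate([0, 0, 1986]) cube([961, 148, 106]);


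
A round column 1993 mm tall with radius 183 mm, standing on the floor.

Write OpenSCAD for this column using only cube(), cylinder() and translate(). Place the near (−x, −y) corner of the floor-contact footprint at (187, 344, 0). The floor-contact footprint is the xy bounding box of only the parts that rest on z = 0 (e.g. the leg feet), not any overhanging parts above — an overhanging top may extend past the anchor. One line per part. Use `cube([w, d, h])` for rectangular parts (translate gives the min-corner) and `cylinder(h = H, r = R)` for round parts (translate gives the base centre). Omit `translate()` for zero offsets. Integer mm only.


translate([370, 527, 0]) cylinder(h = 1993, r = 183);


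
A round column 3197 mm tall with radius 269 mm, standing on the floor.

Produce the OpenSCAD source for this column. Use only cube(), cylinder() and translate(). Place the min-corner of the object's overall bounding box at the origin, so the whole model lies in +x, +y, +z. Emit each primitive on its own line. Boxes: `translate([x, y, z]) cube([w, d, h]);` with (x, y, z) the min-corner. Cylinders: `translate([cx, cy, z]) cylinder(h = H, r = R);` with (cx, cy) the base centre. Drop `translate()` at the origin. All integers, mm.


translate([269, 269, 0]) cylinder(h = 3197, r = 269);


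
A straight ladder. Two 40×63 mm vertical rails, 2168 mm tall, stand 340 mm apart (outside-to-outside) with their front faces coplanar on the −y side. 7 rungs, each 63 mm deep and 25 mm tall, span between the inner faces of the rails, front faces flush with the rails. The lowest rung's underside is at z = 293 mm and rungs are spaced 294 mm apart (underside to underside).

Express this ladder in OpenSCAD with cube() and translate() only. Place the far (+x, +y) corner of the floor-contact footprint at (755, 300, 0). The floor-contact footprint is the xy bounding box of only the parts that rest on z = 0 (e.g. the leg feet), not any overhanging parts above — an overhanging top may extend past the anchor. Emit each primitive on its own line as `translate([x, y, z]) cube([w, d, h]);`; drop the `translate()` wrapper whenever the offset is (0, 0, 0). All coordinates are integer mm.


translate([415, 237, 0]) cube([40, 63, 2168]);
translate([715, 237, 0]) cube([40, 63, 2168]);
translate([455, 237, 293]) cube([260, 63, 25]);
translate([455, 237, 587]) cube([260, 63, 25]);
translate([455, 237, 881]) cube([260, 63, 25]);
translate([455, 237, 1175]) cube([260, 63, 25]);
translate([455, 237, 1469]) cube([260, 63, 25]);
translate([455, 237, 1763]) cube([260, 63, 25]);
translate([455, 237, 2057]) cube([260, 63, 25]);


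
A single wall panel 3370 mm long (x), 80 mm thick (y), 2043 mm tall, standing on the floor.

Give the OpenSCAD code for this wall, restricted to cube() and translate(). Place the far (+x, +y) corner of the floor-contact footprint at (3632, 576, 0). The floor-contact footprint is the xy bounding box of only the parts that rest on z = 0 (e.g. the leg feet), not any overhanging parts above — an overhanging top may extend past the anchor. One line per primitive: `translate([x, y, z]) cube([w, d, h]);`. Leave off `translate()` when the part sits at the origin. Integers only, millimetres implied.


translate([262, 496, 0]) cube([3370, 80, 2043]);


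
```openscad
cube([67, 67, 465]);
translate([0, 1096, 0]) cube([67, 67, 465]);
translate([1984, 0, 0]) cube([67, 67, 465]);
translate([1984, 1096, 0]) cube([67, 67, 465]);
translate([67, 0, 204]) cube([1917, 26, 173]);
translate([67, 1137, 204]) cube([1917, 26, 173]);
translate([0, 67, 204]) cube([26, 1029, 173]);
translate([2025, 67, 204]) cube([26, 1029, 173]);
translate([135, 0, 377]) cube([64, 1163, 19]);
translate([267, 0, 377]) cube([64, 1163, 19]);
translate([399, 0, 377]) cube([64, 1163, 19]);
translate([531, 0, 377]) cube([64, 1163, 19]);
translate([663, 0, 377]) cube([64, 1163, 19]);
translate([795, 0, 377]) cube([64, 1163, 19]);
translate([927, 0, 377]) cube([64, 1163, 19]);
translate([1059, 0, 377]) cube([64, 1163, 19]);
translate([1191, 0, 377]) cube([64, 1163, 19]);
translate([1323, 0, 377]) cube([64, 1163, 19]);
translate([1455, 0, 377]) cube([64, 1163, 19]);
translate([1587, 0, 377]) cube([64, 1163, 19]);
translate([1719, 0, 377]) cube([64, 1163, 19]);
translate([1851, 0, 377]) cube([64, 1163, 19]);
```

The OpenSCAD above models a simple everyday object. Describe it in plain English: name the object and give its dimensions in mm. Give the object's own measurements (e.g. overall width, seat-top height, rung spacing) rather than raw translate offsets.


A bed frame 2051 mm long (x) by 1163 mm wide (y). Four 67×67 mm corner posts, 465 mm tall, at the corners of the footprint. Four rails of 26 mm thickness and 173 mm height run between adjacent posts with their undersides at z = 204 mm, their outer faces flush with the outside of the frame (the two x-running rails run between the posts' inner faces; the two y-running rails run between the posts' inner faces). 14 slats, each 64 mm wide (x) and 19 mm thick, lie across the top of the two x-running rails, running the full 1163 mm width of the frame in y; along x they sit between the end posts with a 68 mm gap after the −x posts and between neighbouring slats, leaving 69 mm before the +x posts.


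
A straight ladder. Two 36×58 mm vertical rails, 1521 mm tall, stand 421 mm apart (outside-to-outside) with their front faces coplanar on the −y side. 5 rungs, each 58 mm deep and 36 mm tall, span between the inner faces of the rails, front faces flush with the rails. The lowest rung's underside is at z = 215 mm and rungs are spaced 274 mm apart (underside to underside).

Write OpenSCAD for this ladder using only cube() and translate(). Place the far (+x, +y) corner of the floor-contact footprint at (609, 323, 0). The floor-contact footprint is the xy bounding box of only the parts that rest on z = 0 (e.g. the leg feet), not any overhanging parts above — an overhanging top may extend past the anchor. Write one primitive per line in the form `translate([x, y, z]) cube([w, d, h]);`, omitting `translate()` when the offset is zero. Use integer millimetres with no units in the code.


// rung span = 421 - 2*36 = 349
// rung[k] z = 215 + k*274
translate([188, 265, 0]) cube([36, 58, 1521]);
translate([573, 265, 0]) cube([36, 58, 1521]);
translate([224, 265, 215]) cube([349, 58, 36]);
translate([224, 265, 489]) cube([349, 58, 36]);
translate([224, 265, 763]) cube([349, 58, 36]);
translate([224, 265, 1037]) cube([349, 58, 36]);
translate([224, 265, 1311]) cube([349, 58, 36]);


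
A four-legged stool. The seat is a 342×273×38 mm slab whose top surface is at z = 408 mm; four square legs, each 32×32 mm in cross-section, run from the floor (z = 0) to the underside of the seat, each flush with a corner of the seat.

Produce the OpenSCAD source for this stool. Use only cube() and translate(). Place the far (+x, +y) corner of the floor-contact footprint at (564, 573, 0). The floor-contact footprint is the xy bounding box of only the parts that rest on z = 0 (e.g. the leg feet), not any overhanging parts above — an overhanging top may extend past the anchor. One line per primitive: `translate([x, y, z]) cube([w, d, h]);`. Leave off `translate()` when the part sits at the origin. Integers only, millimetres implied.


translate([222, 300, 370]) cube([342, 273, 38]);
translate([222, 300, 0]) cube([32, 32, 370]);
translate([532, 300, 0]) cube([32, 32, 370]);
translate([222, 541, 0]) cube([32, 32, 370]);
translate([532, 541, 0]) cube([32, 32, 370]);


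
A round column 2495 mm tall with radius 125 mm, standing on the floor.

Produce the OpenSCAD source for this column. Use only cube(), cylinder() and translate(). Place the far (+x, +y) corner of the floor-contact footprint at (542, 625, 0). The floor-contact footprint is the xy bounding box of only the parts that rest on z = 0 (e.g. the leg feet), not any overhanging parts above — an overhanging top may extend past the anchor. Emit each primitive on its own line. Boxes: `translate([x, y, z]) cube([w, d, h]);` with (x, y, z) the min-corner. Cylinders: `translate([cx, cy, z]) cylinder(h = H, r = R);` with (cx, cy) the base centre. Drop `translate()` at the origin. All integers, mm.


translate([417, 500, 0]) cylinder(h = 2495, r = 125);


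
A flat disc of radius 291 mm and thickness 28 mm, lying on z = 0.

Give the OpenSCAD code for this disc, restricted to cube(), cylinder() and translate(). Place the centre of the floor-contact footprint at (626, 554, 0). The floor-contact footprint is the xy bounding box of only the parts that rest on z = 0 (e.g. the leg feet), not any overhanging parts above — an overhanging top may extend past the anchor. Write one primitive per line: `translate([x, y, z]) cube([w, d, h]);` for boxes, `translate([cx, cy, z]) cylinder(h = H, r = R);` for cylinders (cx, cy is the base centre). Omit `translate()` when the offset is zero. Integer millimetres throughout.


translate([626, 554, 0]) cylinder(h = 28, r = 291);


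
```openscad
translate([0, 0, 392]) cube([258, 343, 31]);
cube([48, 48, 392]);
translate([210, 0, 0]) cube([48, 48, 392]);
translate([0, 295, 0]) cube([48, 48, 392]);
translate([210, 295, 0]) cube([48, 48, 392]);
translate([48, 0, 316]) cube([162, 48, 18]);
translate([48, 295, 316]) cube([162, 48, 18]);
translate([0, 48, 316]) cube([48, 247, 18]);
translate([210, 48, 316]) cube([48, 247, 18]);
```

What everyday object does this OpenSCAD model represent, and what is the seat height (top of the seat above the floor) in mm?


A stool. The seat height is 423 mm.

A 258×343×31 slab at z = 392 on four corner posts — a stool. The seat top is 392 + 31 = 423 mm.


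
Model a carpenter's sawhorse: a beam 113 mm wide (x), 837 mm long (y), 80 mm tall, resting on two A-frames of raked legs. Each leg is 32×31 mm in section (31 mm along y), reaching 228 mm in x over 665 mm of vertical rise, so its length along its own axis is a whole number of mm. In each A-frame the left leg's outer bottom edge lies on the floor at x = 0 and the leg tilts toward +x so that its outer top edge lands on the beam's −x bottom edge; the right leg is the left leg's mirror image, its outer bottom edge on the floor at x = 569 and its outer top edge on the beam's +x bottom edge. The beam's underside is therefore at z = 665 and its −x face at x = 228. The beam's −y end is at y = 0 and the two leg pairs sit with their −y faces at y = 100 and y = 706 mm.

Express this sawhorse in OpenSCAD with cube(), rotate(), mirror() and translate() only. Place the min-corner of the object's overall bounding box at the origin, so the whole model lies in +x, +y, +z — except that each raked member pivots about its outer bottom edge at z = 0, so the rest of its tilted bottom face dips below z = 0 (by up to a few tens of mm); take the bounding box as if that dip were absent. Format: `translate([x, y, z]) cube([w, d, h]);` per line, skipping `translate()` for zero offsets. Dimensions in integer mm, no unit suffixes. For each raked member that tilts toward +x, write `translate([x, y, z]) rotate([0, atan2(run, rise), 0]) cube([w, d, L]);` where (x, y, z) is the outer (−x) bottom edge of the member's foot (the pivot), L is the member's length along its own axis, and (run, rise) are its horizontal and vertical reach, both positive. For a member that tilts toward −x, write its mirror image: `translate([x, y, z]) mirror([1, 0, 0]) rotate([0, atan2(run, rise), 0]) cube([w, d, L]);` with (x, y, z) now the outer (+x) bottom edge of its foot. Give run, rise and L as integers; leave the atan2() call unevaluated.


// leg length = √(228² + 665²) = 703
// right-leg outer foot x = 2·228 + 113 = 569
// beam min-corner = (228, 0, 665)
translate([228, 0, 665]) cube([113, 837, 80]);
translate([0, 100, 0]) rotate([0, atan2(228, 665), 0]) cube([32, 31, 703]);
translate([569, 100, 0]) mirror([1, 0, 0]) rotate([0, atan2(228, 665), 0]) cube([32, 31, 703]);
translate([0, 706, 0]) rotate([0, atan2(228, 665), 0]) cube([32, 31, 703]);
translate([569, 706, 0]) mirror([1, 0, 0]) rotate([0, atan2(228, 665), 0]) cube([32, 31, 703]);


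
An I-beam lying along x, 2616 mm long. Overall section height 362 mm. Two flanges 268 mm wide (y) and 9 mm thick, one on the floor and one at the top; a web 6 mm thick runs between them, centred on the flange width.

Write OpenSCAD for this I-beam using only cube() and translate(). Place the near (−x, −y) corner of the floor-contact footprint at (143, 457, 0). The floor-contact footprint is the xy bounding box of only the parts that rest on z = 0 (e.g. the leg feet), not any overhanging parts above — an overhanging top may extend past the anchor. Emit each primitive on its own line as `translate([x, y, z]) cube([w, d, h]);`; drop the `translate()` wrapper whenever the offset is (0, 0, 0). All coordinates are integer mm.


translate([143, 457, 0]) cube([2616, 268, 9]);
translate([143, 588, 9]) cube([2616, 6, 344]);
translate([143, 457, 353]) cube([2616, 268, 9]);


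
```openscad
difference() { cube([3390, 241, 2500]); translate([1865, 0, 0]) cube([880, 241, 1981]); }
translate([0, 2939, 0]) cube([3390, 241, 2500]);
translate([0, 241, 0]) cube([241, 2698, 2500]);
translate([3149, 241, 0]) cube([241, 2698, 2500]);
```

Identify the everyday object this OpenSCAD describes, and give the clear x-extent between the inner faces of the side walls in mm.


A single room. The interior width is 2908 mm.

Four walls enclosing a rectangle with a door in the front wall — a room. Outside width 3390 minus two 241 mm walls gives 2908 mm.


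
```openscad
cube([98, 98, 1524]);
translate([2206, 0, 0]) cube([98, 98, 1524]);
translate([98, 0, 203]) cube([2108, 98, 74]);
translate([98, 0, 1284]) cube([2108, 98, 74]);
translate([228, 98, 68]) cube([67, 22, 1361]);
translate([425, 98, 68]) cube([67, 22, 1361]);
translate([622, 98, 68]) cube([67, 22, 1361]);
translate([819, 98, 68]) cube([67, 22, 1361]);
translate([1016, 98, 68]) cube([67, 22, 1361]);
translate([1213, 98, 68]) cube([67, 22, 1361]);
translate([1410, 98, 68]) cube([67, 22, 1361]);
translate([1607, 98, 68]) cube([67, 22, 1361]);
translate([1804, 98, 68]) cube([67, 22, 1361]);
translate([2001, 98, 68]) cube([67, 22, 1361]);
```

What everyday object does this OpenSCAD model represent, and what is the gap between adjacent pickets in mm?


A fence section. The picket gap is 130 mm.

Two posts, two rails, 10 pickets — a fence section. Span 2108 mm holds 10 pickets of 67 mm with 11 equal gaps: ⌊(2108 − 10·67) / 11⌋ = 130 mm.


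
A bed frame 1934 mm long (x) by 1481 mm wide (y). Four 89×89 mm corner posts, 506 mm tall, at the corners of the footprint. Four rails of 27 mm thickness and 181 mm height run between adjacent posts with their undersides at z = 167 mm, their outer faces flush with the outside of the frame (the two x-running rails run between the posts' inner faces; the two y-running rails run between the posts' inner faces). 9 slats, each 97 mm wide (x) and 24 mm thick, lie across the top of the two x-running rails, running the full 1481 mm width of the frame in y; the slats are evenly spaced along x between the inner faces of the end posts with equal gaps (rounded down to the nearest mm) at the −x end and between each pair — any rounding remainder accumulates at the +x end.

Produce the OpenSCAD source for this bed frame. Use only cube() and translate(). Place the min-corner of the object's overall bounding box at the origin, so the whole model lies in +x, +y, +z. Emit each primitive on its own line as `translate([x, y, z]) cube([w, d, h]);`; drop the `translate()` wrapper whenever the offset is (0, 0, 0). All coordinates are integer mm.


cube([89, 89, 506]);
translate([0, 1392, 0]) cube([89, 89, 506]);
translate([1845, 0, 0]) cube([89, 89, 506]);
translate([1845, 1392, 0]) cube([89, 89, 506]);
translate([89, 0, 167]) cube([1756, 27, 181]);
translate([89, 1454, 167]) cube([1756, 27, 181]);
translate([0, 89, 167]) cube([27, 1303, 181]);
translate([1907, 89, 167]) cube([27, 1303, 181]);
translate([177, 0, 348]) cube([97, 1481, 24]);
translate([362, 0, 348]) cube([97, 1481, 24]);
translate([547, 0, 348]) cube([97, 1481, 24]);
translate([732, 0, 348]) cube([97, 1481, 24]);
translate([917, 0, 348]) cube([97, 1481, 24]);
translate([1102, 0, 348]) cube([97, 1481, 24]);
translate([1287, 0, 348]) cube([97, 1481, 24]);
translate([1472, 0, 348]) cube([97, 1481, 24]);
translate([1657, 0, 348]) cube([97, 1481, 24]);


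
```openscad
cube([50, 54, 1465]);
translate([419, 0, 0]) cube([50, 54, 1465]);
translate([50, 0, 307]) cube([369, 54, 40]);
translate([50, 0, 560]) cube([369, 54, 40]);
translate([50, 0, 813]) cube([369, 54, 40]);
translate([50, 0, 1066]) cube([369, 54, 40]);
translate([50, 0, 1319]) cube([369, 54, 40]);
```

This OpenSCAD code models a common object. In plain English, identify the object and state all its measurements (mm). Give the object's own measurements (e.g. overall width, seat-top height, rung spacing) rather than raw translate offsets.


A straight ladder. Two 50×54 mm vertical rails, 1465 mm tall, stand 469 mm apart (outside-to-outside) with their front faces coplanar on the −y side. 5 rungs, each 54 mm deep and 40 mm tall, span between the inner faces of the rails, front faces flush with the rails. The lowest rung's underside is at z = 307 mm and rungs are spaced 253 mm apart (underside to underside).


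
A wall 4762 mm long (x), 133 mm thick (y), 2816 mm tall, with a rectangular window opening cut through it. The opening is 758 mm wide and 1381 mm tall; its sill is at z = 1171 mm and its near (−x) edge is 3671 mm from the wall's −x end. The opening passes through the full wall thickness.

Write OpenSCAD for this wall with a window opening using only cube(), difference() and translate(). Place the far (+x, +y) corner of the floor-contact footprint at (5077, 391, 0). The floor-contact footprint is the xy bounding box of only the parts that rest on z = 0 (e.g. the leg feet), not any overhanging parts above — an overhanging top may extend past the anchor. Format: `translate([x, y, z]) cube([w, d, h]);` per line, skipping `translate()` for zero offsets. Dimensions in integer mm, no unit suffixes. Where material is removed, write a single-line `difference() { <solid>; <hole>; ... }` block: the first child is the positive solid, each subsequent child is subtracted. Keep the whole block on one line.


difference() { translate([315, 258, 0]) cube([4762, 133, 2816]); translate([3986, 258, 1171]) cube([758, 133, 1381]); }


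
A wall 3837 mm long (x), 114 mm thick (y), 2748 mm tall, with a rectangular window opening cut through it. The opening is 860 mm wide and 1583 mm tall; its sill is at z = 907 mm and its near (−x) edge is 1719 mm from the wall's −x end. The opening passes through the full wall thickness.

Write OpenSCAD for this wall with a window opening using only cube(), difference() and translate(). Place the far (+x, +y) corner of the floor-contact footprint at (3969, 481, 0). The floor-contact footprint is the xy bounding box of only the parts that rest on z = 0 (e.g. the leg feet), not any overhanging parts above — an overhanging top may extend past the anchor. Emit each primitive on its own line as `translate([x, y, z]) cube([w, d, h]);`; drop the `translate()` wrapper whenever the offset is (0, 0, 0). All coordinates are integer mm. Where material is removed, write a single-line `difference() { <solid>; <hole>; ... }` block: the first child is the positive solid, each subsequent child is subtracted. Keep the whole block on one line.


difference() { translate([132, 367, 0]) cube([3837, 114, 2748]); translate([1851, 367, 907]) cube([860, 114, 1583]); }


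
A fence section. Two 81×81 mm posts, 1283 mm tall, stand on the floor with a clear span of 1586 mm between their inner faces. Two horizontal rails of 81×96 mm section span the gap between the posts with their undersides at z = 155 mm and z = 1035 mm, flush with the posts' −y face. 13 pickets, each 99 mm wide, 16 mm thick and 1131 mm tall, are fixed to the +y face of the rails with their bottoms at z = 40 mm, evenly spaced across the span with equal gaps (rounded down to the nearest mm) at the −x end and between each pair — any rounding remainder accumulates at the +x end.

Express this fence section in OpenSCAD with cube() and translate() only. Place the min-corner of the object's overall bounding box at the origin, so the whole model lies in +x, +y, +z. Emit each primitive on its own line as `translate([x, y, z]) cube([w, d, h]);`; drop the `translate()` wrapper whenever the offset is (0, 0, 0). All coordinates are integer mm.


cube([81, 81, 1283]);
translate([1667, 0, 0]) cube([81, 81, 1283]);
translate([81, 0, 155]) cube([1586, 81, 96]);
translate([81, 0, 1035]) cube([1586, 81, 96]);
translate([102, 81, 40]) cube([99, 16, 1131]);
translate([222, 81, 40]) cube([99, 16, 1131]);
translate([342, 81, 40]) cube([99, 16, 1131]);
translate([462, 81, 40]) cube([99, 16, 1131]);
translate([582, 81, 40]) cube([99, 16, 1131]);
translate([702, 81, 40]) cube([99, 16, 1131]);
translate([822, 81, 40]) cube([99, 16, 1131]);
translate([942, 81, 40]) cube([99, 16, 1131]);
translate([1062, 81, 40]) cube([99, 16, 1131]);
translate([1182, 81, 40]) cube([99, 16, 1131]);
translate([1302, 81, 40]) cube([99, 16, 1131]);
translate([1422, 81, 40]) cube([99, 16, 1131]);
translate([1542, 81, 40]) cube([99, 16, 1131]);


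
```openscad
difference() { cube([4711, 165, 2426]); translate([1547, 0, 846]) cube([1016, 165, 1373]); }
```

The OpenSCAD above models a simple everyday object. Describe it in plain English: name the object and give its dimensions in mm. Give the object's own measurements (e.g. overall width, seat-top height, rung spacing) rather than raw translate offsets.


A wall 4711 mm long (x), 165 mm thick (y), 2426 mm tall, with a rectangular window opening cut through it. The opening is 1016 mm wide and 1373 mm tall; its sill is at z = 846 mm and its near (−x) edge is 1547 mm from the wall's −x end. The opening passes through the full wall thickness.


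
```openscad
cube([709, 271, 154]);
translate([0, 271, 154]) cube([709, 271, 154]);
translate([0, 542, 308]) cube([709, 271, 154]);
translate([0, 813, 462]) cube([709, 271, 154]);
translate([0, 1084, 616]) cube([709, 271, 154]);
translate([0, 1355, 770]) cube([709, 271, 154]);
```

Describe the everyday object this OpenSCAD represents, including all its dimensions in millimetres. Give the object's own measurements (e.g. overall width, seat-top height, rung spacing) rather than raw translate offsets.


A straight staircase of 6 solid steps. Each step is 709 mm wide (x), 271 mm deep (y, the going) and 154 mm tall (the rise). The first step rests on the floor; each subsequent step sits one going further in +y and one rise higher in +z, directly behind and above the previous step with no overlap.


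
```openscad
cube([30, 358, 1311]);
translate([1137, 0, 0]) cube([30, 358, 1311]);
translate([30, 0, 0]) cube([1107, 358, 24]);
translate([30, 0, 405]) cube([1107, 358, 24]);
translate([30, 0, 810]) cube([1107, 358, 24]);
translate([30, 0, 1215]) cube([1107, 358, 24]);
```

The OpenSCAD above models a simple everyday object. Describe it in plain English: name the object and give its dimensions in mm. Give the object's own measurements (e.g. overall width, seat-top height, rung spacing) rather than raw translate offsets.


An open bookshelf. Two side panels, each 30 mm thick, 358 mm deep and 1311 mm tall, stand 1167 mm apart (outside-to-outside). Between them sit 4 shelves, each 24 mm thick and 358 mm deep, spanning the full gap between the sides. The bottom shelf rests on the floor (its underside at z = 0) and the clear gap between one shelf's top and the next shelf's underside is 381 mm.


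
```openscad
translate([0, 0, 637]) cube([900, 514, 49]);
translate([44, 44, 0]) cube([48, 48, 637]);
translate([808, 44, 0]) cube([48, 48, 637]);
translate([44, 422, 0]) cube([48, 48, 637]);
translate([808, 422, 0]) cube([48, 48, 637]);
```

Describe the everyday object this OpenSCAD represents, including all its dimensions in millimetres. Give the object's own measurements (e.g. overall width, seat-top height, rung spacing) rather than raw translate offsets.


A rectangular dining table. The top is 900×514×49 mm with its upper surface at z = 686 mm. It stands on four 48×48 mm square legs, each inset 44 mm from the nearest pair of top edges, running from the floor to the underside of the top.


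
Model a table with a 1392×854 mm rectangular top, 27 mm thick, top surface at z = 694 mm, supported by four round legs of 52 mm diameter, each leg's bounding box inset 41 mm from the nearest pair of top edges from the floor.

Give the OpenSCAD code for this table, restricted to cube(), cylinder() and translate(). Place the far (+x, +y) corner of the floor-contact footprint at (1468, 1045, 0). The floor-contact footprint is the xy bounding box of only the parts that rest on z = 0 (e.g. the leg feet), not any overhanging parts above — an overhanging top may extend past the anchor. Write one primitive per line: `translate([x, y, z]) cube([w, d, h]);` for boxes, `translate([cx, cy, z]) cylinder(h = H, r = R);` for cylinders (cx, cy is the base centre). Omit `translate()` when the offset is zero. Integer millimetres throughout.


translate([117, 232, 667]) cube([1392, 854, 27]);
translate([184, 299, 0]) cylinder(h = 667, r = 26);
translate([1442, 299, 0]) cylinder(h = 667, r = 26);
translate([184, 1019, 0]) cylinder(h = 667, r = 26);
translate([1442, 1019, 0]) cylinder(h = 667, r = 26);


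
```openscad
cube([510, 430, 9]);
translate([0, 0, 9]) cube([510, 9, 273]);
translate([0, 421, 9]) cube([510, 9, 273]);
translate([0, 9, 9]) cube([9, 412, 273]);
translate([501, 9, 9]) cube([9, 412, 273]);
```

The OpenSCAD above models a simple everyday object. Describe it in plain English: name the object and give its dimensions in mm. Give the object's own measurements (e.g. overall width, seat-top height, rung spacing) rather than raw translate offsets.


An open-topped rectangular box: outside dimensions 510×430×282 mm, with a uniform wall and base thickness of 9 mm. The base is a full 510×430 slab on the floor; four walls sit on top of the base. The front and back walls (the −y and +y sides) span the full width; the two side walls fit between them.


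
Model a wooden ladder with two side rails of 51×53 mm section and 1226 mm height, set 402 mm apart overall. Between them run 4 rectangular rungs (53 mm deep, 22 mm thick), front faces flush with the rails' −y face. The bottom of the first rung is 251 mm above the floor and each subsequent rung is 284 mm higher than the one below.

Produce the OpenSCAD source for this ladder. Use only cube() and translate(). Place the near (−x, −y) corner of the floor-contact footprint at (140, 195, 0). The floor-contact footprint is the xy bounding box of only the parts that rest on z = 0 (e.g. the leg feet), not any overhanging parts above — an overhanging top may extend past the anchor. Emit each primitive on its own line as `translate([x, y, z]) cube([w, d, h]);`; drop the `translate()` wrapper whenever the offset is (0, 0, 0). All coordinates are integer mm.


translate([140, 195, 0]) cube([51, 53, 1226]);
translate([491, 195, 0]) cube([51, 53, 1226]);
translate([191, 195, 251]) cube([300, 53, 22]);
translate([191, 195, 535]) cube([300, 53, 22]);
translate([191, 195, 819]) cube([300, 53, 22]);
translate([191, 195, 1103]) cube([300, 53, 22]);


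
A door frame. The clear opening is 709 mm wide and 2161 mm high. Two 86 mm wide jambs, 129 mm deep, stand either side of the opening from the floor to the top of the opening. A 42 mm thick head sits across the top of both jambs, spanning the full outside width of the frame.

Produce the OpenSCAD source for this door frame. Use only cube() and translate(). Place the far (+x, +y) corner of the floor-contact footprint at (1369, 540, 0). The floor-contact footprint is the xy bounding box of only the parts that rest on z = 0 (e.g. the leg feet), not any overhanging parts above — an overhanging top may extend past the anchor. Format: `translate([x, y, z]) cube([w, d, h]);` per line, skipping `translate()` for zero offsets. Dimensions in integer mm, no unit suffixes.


translate([488, 411, 0]) cube([86, 129, 2161]);
translate([1283, 411, 0]) cube([86, 129, 2161]);
translate([488, 411, 2161]) cube([881, 129, 42]);


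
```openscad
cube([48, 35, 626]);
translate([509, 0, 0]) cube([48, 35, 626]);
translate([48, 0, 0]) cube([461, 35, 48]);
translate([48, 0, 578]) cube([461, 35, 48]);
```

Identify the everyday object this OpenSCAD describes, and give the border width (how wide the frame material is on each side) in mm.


A picture frame. The border width is 48 mm.

Four thin pieces enclosing a rectangular opening — a picture frame. The two full-height stiles are 626 mm tall; the top rail sits at z = 578 and is 48 mm tall, so the border above the opening is 626 − 578 = 48 mm, matching the stile x-width.


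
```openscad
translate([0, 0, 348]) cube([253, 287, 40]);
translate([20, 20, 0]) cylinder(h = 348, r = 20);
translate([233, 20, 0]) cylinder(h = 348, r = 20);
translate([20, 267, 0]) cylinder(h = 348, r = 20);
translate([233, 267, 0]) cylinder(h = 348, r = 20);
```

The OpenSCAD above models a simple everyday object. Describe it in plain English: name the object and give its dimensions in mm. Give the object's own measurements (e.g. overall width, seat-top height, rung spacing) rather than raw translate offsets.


A four-legged stool. The seat is a 253×287×40 mm slab whose top surface is at z = 388 mm; four round legs, each 40 mm in diameter, run from the floor (z = 0) to the underside of the seat, each leg's axis is inset half a diameter from the nearest pair of seat edges (so the leg's bounding box is flush with the corner).


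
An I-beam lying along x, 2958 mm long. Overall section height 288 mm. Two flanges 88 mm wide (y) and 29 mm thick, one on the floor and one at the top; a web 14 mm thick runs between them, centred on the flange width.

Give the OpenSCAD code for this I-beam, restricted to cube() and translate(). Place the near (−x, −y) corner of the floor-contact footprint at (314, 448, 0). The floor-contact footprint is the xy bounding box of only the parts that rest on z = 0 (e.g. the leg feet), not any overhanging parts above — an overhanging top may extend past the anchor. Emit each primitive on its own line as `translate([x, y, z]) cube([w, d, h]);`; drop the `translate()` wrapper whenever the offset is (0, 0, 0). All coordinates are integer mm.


translate([314, 448, 0]) cube([2958, 88, 29]);
translate([314, 485, 29]) cube([2958, 14, 230]);
translate([314, 448, 259]) cube([2958, 88, 29]);
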